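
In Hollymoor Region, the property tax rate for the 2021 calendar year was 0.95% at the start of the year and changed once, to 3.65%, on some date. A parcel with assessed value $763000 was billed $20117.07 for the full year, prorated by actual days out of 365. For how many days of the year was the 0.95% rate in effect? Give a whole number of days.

137 days

Let d = days at the first rate; then 365 − d days at the second rate.
$763000 × [0.95%·d + 3.65%·(365−d)] / 365 = $20117.07
Solving gives d = 137, so the new rate took effect on May 18, 2021.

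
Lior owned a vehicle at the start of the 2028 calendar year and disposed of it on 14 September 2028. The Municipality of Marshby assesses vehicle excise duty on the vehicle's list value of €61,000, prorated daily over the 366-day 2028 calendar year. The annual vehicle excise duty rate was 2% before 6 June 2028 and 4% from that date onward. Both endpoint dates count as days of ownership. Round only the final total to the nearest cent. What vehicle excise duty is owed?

1 January – 5 June 2028: 157 days at 2% → €61,000 × 2% × 157/366 = €523.3333
6 June – 14 September 2028: 101 days at 4% → €61,000 × 4% × 101/366 = €673.3333
Total = €1,196.6667

€1,196.67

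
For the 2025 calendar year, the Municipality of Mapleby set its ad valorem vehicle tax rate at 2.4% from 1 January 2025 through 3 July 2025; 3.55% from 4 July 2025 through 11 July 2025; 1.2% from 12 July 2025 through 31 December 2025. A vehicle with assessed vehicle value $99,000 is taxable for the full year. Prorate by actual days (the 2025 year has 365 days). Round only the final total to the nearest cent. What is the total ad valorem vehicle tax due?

$1,837.87

1 January – 3 July 2025: 184 days at 2.4% → $99,000 × 2.4% × 184/365 = $1,197.7644
4 July – 11 July 2025: 8 days at 3.55% → $99,000 × 3.55% × 8/365 = $77.0301
12 July – 31 December 2025: 173 days at 1.2% → $99,000 × 1.2% × 173/365 = $563.0795
Total = $1,837.8740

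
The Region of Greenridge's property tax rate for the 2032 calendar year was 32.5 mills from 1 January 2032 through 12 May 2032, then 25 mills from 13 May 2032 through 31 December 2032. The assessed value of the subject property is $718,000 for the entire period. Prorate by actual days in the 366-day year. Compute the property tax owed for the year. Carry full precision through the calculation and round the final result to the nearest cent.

1 January – 12 May 2032: 133 days at 32.5 mills → $718,000 × 3.25% × 133/366 = $8,479.6585
13 May – 31 December 2032: 233 days at 25 mills → $718,000 × 2.5% × 233/366 = $11,427.1858
Total = $19,906.8443

$19,906.84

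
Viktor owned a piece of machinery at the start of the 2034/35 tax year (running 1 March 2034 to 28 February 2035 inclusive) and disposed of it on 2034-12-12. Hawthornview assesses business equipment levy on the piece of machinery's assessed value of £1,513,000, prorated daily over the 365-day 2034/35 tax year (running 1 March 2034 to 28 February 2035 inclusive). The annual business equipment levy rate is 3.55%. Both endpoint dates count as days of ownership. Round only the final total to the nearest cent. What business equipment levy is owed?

£42,233.43

Days held (2034-03-01 to 2034-12-12): 287 out of 365
Tax = £1,513,000 × 3.55% × 287/365 = £42,233.4260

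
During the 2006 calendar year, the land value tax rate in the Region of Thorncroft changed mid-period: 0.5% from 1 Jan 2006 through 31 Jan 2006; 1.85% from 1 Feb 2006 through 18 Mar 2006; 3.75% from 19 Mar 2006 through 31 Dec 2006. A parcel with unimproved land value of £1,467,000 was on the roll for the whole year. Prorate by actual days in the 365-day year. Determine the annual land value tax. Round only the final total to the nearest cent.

1 Jan – 31 Jan 2006: 31 days at 0.5% → £1,467,000 × 0.5% × 31/365 = £622.9726
1 Feb – 18 Mar 2006: 46 days at 1.85% → £1,467,000 × 1.85% × 46/365 = £3,420.3205
19 Mar – 31 Dec 2006: 288 days at 3.75% → £1,467,000 × 3.75% × 288/365 = £43,407.1233
Total = £47,450.4164

£47,450.42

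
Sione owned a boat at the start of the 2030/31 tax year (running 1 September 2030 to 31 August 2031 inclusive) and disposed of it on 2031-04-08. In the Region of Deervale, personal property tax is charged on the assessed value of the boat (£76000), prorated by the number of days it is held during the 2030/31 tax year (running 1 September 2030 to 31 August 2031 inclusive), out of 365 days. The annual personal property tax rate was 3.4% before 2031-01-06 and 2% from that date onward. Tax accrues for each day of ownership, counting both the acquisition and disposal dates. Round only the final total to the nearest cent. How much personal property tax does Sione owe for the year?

£1286.38

2030-09-01 to 2031-01-05: 127 days at 3.4% → £76000 × 3.4% × 127/365 = £899.0904
2031-01-06 to 2031-04-08: 93 days at 2% → £76000 × 2% × 93/365 = £387.2877
Total = £1286.3781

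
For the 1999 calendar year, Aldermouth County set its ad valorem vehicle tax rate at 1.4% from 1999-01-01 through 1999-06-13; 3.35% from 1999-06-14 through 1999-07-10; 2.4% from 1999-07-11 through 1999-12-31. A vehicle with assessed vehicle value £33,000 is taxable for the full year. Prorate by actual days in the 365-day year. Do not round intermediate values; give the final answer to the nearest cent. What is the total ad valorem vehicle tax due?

1999-01-01 to 1999-06-13: 164 days at 1.4% → £33,000 × 1.4% × 164/365 = £207.5836
1999-06-14 to 1999-07-10: 27 days at 3.35% → £33,000 × 3.35% × 27/365 = £81.7767
1999-07-11 to 1999-12-31: 174 days at 2.4% → £33,000 × 2.4% × 174/365 = £377.5562
Total = £666.9164

£666.92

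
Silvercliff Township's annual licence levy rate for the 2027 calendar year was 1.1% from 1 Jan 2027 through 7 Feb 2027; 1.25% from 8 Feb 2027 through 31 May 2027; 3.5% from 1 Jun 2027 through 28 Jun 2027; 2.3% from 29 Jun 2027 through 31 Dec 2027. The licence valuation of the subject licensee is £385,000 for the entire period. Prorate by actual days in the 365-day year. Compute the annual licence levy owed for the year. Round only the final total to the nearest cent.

1 Jan – 7 Feb 2027: 38 days at 1.1% → £385,000 × 1.1% × 38/365 = £440.9041
8 Feb – 31 May 2027: 113 days at 1.25% → £385,000 × 1.25% × 113/365 = £1,489.8973
1 Jun – 28 Jun 2027: 28 days at 3.5% → £385,000 × 3.5% × 28/365 = £1,033.6986
29 Jun – 31 Dec 2027: 186 days at 2.3% → £385,000 × 2.3% × 186/365 = £4,512.4110
Total = £7,476.9110

£7,476.91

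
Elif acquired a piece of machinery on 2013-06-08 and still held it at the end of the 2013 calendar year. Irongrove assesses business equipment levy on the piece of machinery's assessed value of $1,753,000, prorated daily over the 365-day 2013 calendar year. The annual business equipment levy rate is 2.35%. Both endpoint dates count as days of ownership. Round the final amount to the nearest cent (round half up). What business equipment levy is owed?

$23,362.93

Days held (2013-06-08 to 2013-12-31): 207 out of 365
Tax = $1,753,000 × 2.35% × 207/365 = $23,362.9274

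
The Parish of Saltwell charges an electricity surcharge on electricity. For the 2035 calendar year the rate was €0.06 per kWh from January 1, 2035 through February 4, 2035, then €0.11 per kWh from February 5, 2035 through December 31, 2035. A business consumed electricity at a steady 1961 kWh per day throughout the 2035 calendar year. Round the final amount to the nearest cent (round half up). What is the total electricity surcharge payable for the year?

January 1 – February 4, 2035: 35 days × 1961 kWh/day = 68,635 kWh at €0.06/kWh → €4,118.10
February 5 – December 31, 2035: 330 days × 1961 kWh/day = 647,130 kWh at €0.11/kWh → €71,184.30

€75,302.40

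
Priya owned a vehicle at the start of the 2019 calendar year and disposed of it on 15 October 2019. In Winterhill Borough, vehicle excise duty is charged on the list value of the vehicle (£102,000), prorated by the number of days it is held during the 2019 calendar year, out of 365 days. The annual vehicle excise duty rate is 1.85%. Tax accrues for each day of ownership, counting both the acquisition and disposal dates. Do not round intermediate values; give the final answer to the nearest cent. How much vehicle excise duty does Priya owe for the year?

Days held (1 January – 15 October 2019): 288 out of 365
Tax = £102,000 × 1.85% × 288/365 = £1,488.9205

£1,488.92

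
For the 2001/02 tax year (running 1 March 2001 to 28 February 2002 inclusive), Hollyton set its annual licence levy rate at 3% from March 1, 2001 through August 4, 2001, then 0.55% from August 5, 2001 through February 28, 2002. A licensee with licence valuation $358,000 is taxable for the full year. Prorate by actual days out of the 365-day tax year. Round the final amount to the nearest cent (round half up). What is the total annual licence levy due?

$5,741.73

March 1 – August 4, 2001: 157 days at 3% → $358,000 × 3% × 157/365 = $4,619.6712
August 5, 2001 – February 28, 2002: 208 days at 0.55% → $358,000 × 0.55% × 208/365 = $1,122.0603
Total = $5,741.7315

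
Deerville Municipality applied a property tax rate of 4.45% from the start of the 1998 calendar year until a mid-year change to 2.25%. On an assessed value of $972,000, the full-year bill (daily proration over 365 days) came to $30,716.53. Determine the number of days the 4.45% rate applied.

Let d = days at the first rate; then 365 − d days at the second rate.
$972,000 × [4.45%·d + 2.25%·(365−d)] / 365 = $30,716.53
Solving gives d = 151, so the new rate took effect on June 1, 1998.

151 days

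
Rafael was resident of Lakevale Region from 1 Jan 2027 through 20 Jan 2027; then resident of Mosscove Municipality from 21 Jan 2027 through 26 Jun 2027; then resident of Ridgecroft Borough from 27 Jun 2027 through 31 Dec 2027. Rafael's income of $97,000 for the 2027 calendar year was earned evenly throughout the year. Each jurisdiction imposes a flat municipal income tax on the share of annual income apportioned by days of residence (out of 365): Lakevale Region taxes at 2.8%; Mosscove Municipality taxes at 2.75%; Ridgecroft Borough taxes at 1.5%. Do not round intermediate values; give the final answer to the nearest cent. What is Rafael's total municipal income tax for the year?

Lakevale Region, 1 Jan – 20 Jan 2027: 20 days → $97,000 × 2.8% × 20/365 = $148.8219
Mosscove Municipality, 21 Jan – 26 Jun 2027: 157 days → $97,000 × 2.75% × 157/365 = $1,147.3904
Ridgecroft Borough, 27 Jun – 31 Dec 2027: 188 days → $97,000 × 1.5% × 188/365 = $749.4247
Total = $2,045.6370

$2,045.64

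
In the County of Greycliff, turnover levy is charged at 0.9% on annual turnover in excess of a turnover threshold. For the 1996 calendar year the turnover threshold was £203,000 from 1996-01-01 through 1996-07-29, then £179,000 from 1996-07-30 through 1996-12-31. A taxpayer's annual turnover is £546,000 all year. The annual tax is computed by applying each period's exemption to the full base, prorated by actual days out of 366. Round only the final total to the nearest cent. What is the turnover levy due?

£3,178.48

1996-01-01 to 1996-07-29: 211 days, exemption £203,000 → (£546,000 − £203,000) × 0.9% × 211/366 = £1,779.6639
1996-07-30 to 1996-12-31: 155 days, exemption £179,000 → (£546,000 − £179,000) × 0.9% × 155/366 = £1,398.8115
Total = £3,178.4754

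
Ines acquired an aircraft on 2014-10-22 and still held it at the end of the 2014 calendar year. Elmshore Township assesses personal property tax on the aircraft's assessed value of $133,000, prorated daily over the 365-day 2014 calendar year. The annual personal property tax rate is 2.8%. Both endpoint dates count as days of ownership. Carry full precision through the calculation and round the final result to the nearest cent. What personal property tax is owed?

Days held (2014-10-22 to 2014-12-31): 71 out of 365
Tax = $133,000 × 2.8% × 71/365 = $724.3945

$724.39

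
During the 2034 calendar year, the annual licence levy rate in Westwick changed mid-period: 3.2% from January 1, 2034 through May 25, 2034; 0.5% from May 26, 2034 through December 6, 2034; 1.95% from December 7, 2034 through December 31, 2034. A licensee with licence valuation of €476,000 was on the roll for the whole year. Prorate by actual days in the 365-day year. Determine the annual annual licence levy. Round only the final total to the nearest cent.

January 1 – May 25, 2034: 145 days at 3.2% → €476,000 × 3.2% × 145/365 = €6,051.0685
May 26 – December 6, 2034: 195 days at 0.5% → €476,000 × 0.5% × 195/365 = €1,271.5068
December 7 – December 31, 2034: 25 days at 1.95% → €476,000 × 1.95% × 25/365 = €635.7534
Total = €7,958.3288

€7,958.33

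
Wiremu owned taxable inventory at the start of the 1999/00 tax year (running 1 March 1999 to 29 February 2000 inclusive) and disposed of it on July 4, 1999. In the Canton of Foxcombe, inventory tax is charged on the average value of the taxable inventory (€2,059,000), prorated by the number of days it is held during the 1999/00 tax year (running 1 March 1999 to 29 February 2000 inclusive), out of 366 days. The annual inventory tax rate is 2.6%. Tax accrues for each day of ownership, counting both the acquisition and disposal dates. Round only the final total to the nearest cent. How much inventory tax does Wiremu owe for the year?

€18,429.74

Days held (March 1 – July 4, 1999): 126 out of 366
Tax = €2,059,000 × 2.6% × 126/366 = €18,429.7377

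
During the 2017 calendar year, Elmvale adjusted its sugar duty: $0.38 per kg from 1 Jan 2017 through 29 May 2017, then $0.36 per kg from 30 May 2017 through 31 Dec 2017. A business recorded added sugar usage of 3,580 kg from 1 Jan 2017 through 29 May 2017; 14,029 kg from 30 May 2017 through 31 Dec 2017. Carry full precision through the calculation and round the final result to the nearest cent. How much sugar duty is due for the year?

1 Jan – 29 May 2017: 3,580 kg at $0.38/kg → $1,360.40
30 May – 31 Dec 2017: 14,029 kg at $0.36/kg → $5,050.44

$6,410.84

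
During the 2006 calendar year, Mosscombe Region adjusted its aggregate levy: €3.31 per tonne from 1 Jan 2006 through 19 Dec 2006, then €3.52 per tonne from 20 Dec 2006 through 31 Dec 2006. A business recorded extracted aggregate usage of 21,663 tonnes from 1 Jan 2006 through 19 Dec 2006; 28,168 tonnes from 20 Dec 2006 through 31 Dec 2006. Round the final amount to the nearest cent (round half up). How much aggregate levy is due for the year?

€170,855.89

1 Jan – 19 Dec 2006: 21,663 tonnes at €3.31/tonne → €71,704.53
20 Dec – 31 Dec 2006: 28,168 tonnes at €3.52/tonne → €99,151.36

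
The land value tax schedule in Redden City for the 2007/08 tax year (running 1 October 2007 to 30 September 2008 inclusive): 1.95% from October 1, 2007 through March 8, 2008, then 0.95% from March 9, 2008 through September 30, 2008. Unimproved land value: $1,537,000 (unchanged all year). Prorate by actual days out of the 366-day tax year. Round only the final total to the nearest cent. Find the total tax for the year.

October 1, 2007 – March 8, 2008: 160 days at 1.95% → $1,537,000 × 1.95% × 160/366 = $13,102.2951
March 9 – September 30, 2008: 206 days at 0.95% → $1,537,000 × 0.95% × 206/366 = $8,218.3306
Total = $21,320.6257

$21,320.63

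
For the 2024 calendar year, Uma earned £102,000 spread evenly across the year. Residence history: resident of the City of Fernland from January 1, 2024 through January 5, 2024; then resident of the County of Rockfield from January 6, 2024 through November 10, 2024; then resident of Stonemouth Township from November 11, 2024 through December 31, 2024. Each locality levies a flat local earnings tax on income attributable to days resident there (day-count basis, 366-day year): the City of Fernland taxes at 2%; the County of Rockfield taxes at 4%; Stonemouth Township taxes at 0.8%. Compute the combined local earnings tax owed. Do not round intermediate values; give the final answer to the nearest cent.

The City of Fernland, January 1 – January 5, 2024: 5 days → £102,000 × 2% × 5/366 = £27.8689
The County of Rockfield, January 6 – November 10, 2024: 310 days → £102,000 × 4% × 310/366 = £3,455.7377
Stonemouth Township, November 11 – December 31, 2024: 51 days → £102,000 × 0.8% × 51/366 = £113.7049
Total = £3,597.3115

£3,597.31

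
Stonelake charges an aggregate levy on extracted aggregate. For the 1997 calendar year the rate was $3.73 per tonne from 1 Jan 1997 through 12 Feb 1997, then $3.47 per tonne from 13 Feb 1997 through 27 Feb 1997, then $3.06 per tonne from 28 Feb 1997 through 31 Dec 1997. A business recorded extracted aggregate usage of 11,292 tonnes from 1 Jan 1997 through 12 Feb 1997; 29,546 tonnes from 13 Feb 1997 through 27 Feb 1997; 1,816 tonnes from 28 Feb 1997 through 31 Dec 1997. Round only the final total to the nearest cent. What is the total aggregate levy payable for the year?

$150,200.74

1 Jan – 12 Feb 1997: 11,292 tonnes at $3.73/tonne → $42,119.16
13 Feb – 27 Feb 1997: 29,546 tonnes at $3.47/tonne → $102,524.62
28 Feb – 31 Dec 1997: 1,816 tonnes at $3.06/tonne → $5,556.96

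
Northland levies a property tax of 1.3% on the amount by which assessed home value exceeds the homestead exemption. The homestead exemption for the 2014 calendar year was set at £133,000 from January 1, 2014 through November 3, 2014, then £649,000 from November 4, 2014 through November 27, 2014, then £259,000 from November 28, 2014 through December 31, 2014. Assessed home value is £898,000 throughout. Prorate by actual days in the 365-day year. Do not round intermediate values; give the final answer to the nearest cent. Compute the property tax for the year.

£9,351.35

January 1 – November 3, 2014: 307 days, exemption £133,000 → (£898,000 − £133,000) × 1.3% × 307/365 = £8,364.6986
November 4 – November 27, 2014: 24 days, exemption £649,000 → (£898,000 − £649,000) × 1.3% × 24/365 = £212.8438
November 28 – December 31, 2014: 34 days, exemption £259,000 → (£898,000 − £259,000) × 1.3% × 34/365 = £773.8027
Total = £9,351.3452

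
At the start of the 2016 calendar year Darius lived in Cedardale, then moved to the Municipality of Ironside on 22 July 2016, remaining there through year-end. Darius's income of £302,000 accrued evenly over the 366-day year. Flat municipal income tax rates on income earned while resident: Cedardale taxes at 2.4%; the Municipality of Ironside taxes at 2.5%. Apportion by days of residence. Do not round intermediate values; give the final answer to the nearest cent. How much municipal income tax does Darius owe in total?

Cedardale, 1 January – 21 July 2016: 203 days → £302,000 × 2.4% × 203/366 = £4,020.0656
The Municipality of Ironside, 22 July – 31 December 2016: 163 days → £302,000 × 2.5% × 163/366 = £3,362.4317
Total = £7,382.4973

£7,382.50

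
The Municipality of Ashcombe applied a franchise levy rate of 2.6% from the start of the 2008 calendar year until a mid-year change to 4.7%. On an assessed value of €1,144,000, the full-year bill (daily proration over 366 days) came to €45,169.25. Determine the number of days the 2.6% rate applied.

131 days

Let d = days at the first rate; then 366 − d days at the second rate.
€1,144,000 × [2.6%·d + 4.7%·(366−d)] / 366 = €45,169.25
Solving gives d = 131, so the new rate took effect on 11 May 2008.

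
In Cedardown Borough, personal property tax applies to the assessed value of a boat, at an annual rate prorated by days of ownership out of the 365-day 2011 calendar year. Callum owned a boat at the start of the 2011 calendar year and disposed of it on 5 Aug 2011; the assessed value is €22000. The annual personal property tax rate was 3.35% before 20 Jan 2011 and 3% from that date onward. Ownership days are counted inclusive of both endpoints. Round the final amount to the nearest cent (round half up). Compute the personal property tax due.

1 Jan – 19 Jan 2011: 19 days at 3.35% → €22000 × 3.35% × 19/365 = €38.3644
20 Jan – 5 Aug 2011: 198 days at 3% → €22000 × 3% × 198/365 = €358.0274
Total = €396.3918

€396.39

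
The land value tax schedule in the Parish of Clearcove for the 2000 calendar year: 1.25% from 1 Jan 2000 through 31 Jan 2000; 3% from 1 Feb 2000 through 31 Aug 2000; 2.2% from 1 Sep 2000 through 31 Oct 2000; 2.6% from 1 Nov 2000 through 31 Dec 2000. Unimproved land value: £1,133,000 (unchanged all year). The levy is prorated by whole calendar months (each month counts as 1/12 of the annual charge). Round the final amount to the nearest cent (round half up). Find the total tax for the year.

1 Jan – 31 Jan 2000: 1 month at 1.25% → £1,133,000 × 1.25% × 1/12 = £1,180.2083
1 Feb – 31 Aug 2000: 7 months at 3% → £1,133,000 × 3% × 7/12 = £19,827.5000
1 Sep – 31 Oct 2000: 2 months at 2.2% → £1,133,000 × 2.2% × 2/12 = £4,154.3333
1 Nov – 31 Dec 2000: 2 months at 2.6% → £1,133,000 × 2.6% × 2/12 = £4,909.6667
Total = £30,071.7083

£30,071.71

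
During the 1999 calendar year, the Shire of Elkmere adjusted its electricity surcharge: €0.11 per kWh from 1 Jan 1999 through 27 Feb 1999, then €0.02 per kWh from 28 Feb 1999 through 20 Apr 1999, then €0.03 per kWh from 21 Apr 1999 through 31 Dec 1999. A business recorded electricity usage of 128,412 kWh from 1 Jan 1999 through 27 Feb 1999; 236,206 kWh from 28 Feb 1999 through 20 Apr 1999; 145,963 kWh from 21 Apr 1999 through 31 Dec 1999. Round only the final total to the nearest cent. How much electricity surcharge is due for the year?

1 Jan – 27 Feb 1999: 128,412 kWh at €0.11/kWh → €14,125.32
28 Feb – 20 Apr 1999: 236,206 kWh at €0.02/kWh → €4,724.12
21 Apr – 31 Dec 1999: 145,963 kWh at €0.03/kWh → €4,378.89

€23,228.33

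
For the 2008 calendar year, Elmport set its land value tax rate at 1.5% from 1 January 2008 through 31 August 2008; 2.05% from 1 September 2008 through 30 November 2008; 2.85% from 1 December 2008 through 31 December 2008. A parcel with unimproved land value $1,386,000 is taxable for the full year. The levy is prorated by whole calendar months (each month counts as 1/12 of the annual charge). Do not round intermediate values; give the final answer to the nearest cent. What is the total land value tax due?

$24,255.00

1 January – 31 August 2008: 8 months at 1.5% → $1,386,000 × 1.5% × 8/12 = $13,860.0000
1 September – 30 November 2008: 3 months at 2.05% → $1,386,000 × 2.05% × 3/12 = $7,103.2500
1 December – 31 December 2008: 1 month at 2.85% → $1,386,000 × 2.85% × 1/12 = $3,291.7500
Total = $24,255.0000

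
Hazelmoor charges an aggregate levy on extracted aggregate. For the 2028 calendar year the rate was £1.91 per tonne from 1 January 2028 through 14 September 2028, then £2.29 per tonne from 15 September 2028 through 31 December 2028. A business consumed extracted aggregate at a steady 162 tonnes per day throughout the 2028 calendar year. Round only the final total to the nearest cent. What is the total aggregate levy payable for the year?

£119,896.20

1 January – 14 September 2028: 258 days × 162 tonnes/day = 41,796 tonnes at £1.91/tonne → £79,830.36
15 September – 31 December 2028: 108 days × 162 tonnes/day = 17,496 tonnes at £2.29/tonne → £40,065.84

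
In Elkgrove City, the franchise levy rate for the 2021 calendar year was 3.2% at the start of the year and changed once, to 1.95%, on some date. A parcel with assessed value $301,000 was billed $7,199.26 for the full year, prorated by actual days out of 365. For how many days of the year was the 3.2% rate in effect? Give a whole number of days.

Let d = days at the first rate; then 365 − d days at the second rate.
$301,000 × [3.2%·d + 1.95%·(365−d)] / 365 = $7,199.26
Solving gives d = 129, so the new rate took effect on 10 May 2021.

129 days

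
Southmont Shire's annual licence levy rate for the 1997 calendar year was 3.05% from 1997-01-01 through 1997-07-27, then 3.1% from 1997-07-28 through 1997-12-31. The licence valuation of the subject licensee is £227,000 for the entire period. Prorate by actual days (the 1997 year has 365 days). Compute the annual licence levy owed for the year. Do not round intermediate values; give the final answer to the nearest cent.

£6,972.32

1997-01-01 to 1997-07-27: 208 days at 3.05% → £227,000 × 3.05% × 208/365 = £3,945.4466
1997-07-28 to 1997-12-31: 157 days at 3.1% → £227,000 × 3.1% × 157/365 = £3,026.8740
Total = £6,972.3205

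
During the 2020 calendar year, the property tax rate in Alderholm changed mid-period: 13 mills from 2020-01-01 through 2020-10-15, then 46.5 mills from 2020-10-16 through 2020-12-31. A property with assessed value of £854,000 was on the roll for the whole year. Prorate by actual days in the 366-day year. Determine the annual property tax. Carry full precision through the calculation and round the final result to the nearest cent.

£17,120.83

2020-01-01 to 2020-10-15: 289 days at 13 mills → £854,000 × 1.3% × 289/366 = £8,766.3333
2020-10-16 to 2020-12-31: 77 days at 46.5 mills → £854,000 × 4.65% × 77/366 = £8,354.5000
Total = £17,120.8333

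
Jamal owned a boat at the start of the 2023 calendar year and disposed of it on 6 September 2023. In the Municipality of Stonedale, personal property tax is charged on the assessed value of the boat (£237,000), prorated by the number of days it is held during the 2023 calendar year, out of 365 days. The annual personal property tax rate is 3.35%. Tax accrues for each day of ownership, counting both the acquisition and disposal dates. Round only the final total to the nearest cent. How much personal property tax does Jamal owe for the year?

Days held (1 January – 6 September 2023): 249 out of 365
Tax = £237,000 × 3.35% × 249/365 = £5,416.2616

£5,416.26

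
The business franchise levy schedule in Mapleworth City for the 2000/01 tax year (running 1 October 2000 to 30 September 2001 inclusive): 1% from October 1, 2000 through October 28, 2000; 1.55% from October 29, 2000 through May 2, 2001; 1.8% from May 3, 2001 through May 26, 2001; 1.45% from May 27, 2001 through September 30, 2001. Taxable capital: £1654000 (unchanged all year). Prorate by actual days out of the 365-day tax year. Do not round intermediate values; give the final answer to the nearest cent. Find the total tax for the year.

October 1 – October 28, 2000: 28 days at 1% → £1654000 × 1% × 28/365 = £1268.8219
October 29, 2000 – May 2, 2001: 186 days at 1.55% → £1654000 × 1.55% × 186/365 = £13064.3342
May 3 – May 26, 2001: 24 days at 1.8% → £1654000 × 1.8% × 24/365 = £1957.6110
May 27 – September 30, 2001: 127 days at 1.45% → £1654000 × 1.45% × 127/365 = £8344.7699
Total = £24635.5370

£24635.54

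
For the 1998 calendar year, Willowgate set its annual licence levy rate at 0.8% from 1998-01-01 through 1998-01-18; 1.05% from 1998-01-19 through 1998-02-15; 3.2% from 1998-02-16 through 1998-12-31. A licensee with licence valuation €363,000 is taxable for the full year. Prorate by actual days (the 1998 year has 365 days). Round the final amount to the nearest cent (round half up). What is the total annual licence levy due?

1998-01-01 to 1998-01-18: 18 days at 0.8% → €363,000 × 0.8% × 18/365 = €143.2110
1998-01-19 to 1998-02-15: 28 days at 1.05% → €363,000 × 1.05% × 28/365 = €292.3890
1998-02-16 to 1998-12-31: 319 days at 3.2% → €363,000 × 3.2% × 319/365 = €10,152.0658
Total = €10,587.6658

€10,587.67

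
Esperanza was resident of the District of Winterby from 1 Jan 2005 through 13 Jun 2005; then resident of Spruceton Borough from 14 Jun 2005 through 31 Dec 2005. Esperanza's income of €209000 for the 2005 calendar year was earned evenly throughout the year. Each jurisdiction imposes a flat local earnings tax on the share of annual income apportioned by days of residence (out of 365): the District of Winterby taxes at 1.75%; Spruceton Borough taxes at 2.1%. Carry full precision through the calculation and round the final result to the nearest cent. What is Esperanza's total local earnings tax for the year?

€4060.33

The District of Winterby, 1 Jan – 13 Jun 2005: 164 days → €209000 × 1.75% × 164/365 = €1643.3699
Spruceton Borough, 14 Jun – 31 Dec 2005: 201 days → €209000 × 2.1% × 201/365 = €2416.9562
Total = €4060.3260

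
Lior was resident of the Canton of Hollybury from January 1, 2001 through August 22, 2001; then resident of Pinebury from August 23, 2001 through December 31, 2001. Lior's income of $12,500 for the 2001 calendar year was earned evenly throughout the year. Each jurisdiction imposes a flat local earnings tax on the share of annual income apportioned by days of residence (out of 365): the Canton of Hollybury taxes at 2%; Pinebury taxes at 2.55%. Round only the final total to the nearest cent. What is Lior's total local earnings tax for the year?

The Canton of Hollybury, January 1 – August 22, 2001: 234 days → $12,500 × 2% × 234/365 = $160.2740
Pinebury, August 23 – December 31, 2001: 131 days → $12,500 × 2.55% × 131/365 = $114.4007
Total = $274.6747

$274.67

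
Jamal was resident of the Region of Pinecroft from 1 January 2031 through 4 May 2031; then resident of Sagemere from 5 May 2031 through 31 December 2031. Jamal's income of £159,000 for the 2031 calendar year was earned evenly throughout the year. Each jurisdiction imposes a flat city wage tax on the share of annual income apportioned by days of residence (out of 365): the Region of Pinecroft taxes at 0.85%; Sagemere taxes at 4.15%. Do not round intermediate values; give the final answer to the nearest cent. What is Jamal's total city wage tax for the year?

£4,815.96

The Region of Pinecroft, 1 January – 4 May 2031: 124 days → £159,000 × 0.85% × 124/365 = £459.1397
Sagemere, 5 May – 31 December 2031: 241 days → £159,000 × 4.15% × 241/365 = £4,356.8178
Total = £4,815.9575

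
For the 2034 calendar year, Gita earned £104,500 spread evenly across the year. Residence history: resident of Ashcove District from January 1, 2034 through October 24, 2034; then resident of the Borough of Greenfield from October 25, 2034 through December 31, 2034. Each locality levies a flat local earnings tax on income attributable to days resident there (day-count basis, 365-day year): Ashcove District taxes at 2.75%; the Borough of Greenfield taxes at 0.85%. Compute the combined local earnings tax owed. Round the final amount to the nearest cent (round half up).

Ashcove District, January 1 – October 24, 2034: 297 days → £104,500 × 2.75% × 297/365 = £2,338.3664
The Borough of Greenfield, October 25 – December 31, 2034: 68 days → £104,500 × 0.85% × 68/365 = £165.4822
Total = £2,503.8486

£2,503.85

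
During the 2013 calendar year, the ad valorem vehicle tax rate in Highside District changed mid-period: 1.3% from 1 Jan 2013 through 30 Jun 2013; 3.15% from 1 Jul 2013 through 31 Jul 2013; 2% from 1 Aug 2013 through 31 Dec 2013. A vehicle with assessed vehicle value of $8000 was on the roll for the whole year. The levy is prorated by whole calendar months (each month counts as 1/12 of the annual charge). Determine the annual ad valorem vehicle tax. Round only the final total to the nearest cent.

1 Jan – 30 Jun 2013: 6 months at 1.3% → $8000 × 1.3% × 6/12 = $52.0000
1 Jul – 31 Jul 2013: 1 month at 3.15% → $8000 × 3.15% × 1/12 = $21.0000
1 Aug – 31 Dec 2013: 5 months at 2% → $8000 × 2% × 5/12 = $66.6667
Total = $139.6667

$139.67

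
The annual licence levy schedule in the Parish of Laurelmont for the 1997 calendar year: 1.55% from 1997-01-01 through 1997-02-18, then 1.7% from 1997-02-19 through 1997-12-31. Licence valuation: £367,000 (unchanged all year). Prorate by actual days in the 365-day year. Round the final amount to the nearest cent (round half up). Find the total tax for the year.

1997-01-01 to 1997-02-18: 49 days at 1.55% → £367,000 × 1.55% × 49/365 = £763.6616
1997-02-19 to 1997-12-31: 316 days at 1.7% → £367,000 × 1.7% × 316/365 = £5,401.4356
Total = £6,165.0973

£6,165.10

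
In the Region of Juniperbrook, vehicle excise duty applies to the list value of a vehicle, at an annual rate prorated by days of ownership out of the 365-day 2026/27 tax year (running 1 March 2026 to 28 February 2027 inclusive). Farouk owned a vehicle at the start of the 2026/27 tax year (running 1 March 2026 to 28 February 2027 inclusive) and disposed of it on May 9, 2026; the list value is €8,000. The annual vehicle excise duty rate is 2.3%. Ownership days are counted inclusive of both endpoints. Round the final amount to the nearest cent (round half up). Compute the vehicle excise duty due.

€35.29

Days held (March 1 – May 9, 2026): 70 out of 365
Tax = €8,000 × 2.3% × 70/365 = €35.2877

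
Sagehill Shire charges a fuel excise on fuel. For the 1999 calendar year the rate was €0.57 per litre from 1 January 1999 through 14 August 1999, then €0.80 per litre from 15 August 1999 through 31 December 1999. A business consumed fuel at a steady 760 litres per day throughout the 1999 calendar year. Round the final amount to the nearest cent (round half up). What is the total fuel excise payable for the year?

1 January – 14 August 1999: 226 days × 760 litres/day = 171,760 litres at €0.57/litre → €97,903.20
15 August – 31 December 1999: 139 days × 760 litres/day = 105,640 litres at €0.80/litre → €84,512.00

€182,415.20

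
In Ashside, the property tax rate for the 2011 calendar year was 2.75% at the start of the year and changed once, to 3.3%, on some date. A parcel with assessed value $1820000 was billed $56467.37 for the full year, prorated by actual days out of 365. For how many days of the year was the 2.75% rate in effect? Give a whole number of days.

131 days

Let d = days at the first rate; then 365 − d days at the second rate.
$1820000 × [2.75%·d + 3.3%·(365−d)] / 365 = $56467.37
Solving gives d = 131, so the new rate took effect on May 12, 2011.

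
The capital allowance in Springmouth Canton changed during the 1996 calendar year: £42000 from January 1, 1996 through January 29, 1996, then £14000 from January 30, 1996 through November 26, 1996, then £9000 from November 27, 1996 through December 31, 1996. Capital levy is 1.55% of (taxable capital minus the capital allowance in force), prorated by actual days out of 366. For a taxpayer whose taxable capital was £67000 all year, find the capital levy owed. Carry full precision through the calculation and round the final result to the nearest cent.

£794.52

January 1 – January 29, 1996: 29 days, exemption £42000 → (£67000 − £42000) × 1.55% × 29/366 = £30.7036
January 30 – November 26, 1996: 302 days, exemption £14000 → (£67000 − £14000) × 1.55% × 302/366 = £677.8497
November 27 – December 31, 1996: 35 days, exemption £9000 → (£67000 − £9000) × 1.55% × 35/366 = £85.9699
Total = £794.5232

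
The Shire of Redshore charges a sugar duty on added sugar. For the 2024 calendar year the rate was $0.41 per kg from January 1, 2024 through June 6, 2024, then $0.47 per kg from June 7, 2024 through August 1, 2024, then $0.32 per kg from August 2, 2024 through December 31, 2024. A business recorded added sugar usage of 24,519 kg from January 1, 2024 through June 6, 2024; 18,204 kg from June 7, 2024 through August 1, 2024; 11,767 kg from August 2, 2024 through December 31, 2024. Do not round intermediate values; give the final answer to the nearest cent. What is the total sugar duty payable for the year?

$22,374.11

January 1 – June 6, 2024: 24,519 kg at $0.41/kg → $10,052.79
June 7 – August 1, 2024: 18,204 kg at $0.47/kg → $8,555.88
August 2 – December 31, 2024: 11,767 kg at $0.32/kg → $3,765.44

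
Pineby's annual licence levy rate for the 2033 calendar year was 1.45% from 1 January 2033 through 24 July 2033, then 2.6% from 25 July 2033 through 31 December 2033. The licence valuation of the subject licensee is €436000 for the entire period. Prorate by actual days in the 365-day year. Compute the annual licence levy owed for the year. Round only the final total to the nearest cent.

€8519.92

1 January – 24 July 2033: 205 days at 1.45% → €436000 × 1.45% × 205/365 = €3550.7123
25 July – 31 December 2033: 160 days at 2.6% → €436000 × 2.6% × 160/365 = €4969.2055
Total = €8519.9178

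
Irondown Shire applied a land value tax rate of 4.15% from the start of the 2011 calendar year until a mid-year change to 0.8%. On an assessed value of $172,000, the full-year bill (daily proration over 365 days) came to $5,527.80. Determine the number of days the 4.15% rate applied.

263 days

Let d = days at the first rate; then 365 − d days at the second rate.
$172,000 × [4.15%·d + 0.8%·(365−d)] / 365 = $5,527.80
Solving gives d = 263, so the new rate took effect on 21 Sep 2011.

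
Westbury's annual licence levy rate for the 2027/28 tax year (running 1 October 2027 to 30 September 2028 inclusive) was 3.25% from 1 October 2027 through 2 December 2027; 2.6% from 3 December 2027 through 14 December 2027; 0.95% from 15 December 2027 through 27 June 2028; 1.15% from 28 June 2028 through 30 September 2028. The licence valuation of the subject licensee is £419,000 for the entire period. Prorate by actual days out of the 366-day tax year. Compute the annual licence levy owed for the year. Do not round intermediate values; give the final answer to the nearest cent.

£6,083.51

1 October – 2 December 2027: 63 days at 3.25% → £419,000 × 3.25% × 63/366 = £2,343.9959
3 December – 14 December 2027: 12 days at 2.6% → £419,000 × 2.6% × 12/366 = £357.1803
15 December 2027 – 27 June 2028: 196 days at 0.95% → £419,000 × 0.95% × 196/366 = £2,131.6339
28 June – 30 September 2028: 95 days at 1.15% → £419,000 × 1.15% × 95/366 = £1,250.7036
Total = £6,083.5137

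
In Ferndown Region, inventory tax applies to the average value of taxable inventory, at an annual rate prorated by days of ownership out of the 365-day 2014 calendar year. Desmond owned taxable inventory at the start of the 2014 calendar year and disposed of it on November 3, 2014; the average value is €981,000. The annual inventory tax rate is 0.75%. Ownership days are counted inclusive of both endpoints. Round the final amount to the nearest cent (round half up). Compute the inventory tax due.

Days held (January 1 – November 3, 2014): 307 out of 365
Tax = €981,000 × 0.75% × 307/365 = €6,188.3630

€6,188.36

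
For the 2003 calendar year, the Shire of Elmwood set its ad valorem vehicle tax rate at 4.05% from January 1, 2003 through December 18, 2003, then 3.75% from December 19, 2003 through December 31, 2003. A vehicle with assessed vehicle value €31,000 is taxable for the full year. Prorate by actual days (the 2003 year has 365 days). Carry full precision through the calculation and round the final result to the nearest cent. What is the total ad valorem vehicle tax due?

€1,252.19

January 1 – December 18, 2003: 352 days at 4.05% → €31,000 × 4.05% × 352/365 = €1,210.7836
December 19 – December 31, 2003: 13 days at 3.75% → €31,000 × 3.75% × 13/365 = €41.4041
Total = €1,252.1877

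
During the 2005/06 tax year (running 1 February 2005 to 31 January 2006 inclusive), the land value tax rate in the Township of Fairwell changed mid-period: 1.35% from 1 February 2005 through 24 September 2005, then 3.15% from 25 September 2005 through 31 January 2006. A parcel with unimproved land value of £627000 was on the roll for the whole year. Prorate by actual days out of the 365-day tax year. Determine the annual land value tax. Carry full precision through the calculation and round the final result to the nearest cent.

£12453.25

1 February – 24 September 2005: 236 days at 1.35% → £627000 × 1.35% × 236/365 = £5472.9370
25 September 2005 – 31 January 2006: 129 days at 3.15% → £627000 × 3.15% × 129/365 = £6980.3137
Total = £12453.2507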